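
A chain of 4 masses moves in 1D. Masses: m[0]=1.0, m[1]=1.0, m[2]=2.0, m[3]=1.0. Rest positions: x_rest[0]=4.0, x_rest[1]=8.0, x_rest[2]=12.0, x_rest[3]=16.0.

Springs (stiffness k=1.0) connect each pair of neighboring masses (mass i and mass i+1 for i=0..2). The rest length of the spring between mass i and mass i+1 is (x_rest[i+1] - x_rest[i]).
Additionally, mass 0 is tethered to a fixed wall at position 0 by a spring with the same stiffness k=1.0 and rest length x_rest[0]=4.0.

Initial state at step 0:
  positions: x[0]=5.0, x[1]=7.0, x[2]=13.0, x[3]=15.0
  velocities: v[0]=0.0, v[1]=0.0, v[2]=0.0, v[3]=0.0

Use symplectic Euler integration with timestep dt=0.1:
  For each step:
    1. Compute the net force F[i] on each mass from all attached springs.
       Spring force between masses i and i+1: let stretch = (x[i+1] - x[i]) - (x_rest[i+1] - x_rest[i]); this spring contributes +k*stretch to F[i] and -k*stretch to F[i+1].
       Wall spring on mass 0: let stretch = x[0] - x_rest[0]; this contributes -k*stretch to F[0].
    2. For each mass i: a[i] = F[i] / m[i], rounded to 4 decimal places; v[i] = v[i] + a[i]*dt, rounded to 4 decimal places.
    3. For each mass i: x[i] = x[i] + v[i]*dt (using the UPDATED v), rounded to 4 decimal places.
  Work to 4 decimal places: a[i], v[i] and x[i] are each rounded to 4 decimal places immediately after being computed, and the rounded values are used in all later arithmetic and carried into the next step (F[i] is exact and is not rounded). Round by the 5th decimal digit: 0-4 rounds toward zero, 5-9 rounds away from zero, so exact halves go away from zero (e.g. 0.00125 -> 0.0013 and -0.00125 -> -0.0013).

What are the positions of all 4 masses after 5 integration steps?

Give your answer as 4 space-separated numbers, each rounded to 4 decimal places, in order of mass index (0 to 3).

Step 0: x=[5.0000 7.0000 13.0000 15.0000] v=[0.0000 0.0000 0.0000 0.0000]
Step 1: x=[4.9700 7.0400 12.9800 15.0200] v=[-0.3000 0.4000 -0.2000 0.2000]
Step 2: x=[4.9110 7.1187 12.9405 15.0596] v=[-0.5900 0.7870 -0.3950 0.3960]
Step 3: x=[4.8250 7.2335 12.8825 15.1180] v=[-0.8603 1.1484 -0.5801 0.5841]
Step 4: x=[4.7148 7.3808 12.8074 15.1941] v=[-1.1020 1.4725 -0.7508 0.7606]
Step 5: x=[4.5841 7.5557 12.7171 15.2863] v=[-1.3069 1.7486 -0.9028 0.9219]

Answer: 4.5841 7.5557 12.7171 15.2863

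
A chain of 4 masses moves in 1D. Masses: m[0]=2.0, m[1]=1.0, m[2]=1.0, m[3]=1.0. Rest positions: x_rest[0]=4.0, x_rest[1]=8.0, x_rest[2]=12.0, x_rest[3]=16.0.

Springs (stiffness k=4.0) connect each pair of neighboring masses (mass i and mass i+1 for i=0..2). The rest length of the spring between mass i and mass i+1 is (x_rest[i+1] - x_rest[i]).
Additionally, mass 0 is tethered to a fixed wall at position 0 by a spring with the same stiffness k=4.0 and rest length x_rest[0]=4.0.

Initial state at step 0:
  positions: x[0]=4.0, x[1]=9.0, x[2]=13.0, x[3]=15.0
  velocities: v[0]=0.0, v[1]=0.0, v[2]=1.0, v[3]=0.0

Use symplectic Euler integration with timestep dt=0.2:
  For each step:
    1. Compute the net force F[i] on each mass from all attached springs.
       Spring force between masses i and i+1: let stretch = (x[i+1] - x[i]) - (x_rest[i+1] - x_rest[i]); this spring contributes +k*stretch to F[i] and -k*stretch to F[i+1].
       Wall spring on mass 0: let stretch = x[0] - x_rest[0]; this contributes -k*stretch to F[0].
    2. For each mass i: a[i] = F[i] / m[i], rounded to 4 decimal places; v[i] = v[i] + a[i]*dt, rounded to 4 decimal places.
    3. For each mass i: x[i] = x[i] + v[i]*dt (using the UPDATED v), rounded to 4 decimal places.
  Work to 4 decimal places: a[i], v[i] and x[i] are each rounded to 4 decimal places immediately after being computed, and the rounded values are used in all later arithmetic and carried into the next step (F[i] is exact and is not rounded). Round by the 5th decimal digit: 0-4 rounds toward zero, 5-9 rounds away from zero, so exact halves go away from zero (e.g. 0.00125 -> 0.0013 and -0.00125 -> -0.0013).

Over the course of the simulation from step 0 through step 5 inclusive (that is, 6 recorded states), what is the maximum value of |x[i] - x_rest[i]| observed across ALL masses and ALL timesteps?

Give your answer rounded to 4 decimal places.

Step 0: x=[4.0000 9.0000 13.0000 15.0000] v=[0.0000 0.0000 1.0000 0.0000]
Step 1: x=[4.0800 8.8400 12.8800 15.3200] v=[0.4000 -0.8000 -0.6000 1.6000]
Step 2: x=[4.2144 8.5648 12.5040 15.8896] v=[0.6720 -1.3760 -1.8800 2.8480]
Step 3: x=[4.3597 8.2238 12.0394 16.5575] v=[0.7264 -1.7050 -2.3229 3.3395]
Step 4: x=[4.4653 7.8750 11.6872 17.1425] v=[0.5282 -1.7438 -1.7609 2.9250]
Step 5: x=[4.4865 7.5906 11.5979 17.4947] v=[0.1060 -1.4218 -0.4464 1.7608]
Max displacement = 1.4947

Answer: 1.4947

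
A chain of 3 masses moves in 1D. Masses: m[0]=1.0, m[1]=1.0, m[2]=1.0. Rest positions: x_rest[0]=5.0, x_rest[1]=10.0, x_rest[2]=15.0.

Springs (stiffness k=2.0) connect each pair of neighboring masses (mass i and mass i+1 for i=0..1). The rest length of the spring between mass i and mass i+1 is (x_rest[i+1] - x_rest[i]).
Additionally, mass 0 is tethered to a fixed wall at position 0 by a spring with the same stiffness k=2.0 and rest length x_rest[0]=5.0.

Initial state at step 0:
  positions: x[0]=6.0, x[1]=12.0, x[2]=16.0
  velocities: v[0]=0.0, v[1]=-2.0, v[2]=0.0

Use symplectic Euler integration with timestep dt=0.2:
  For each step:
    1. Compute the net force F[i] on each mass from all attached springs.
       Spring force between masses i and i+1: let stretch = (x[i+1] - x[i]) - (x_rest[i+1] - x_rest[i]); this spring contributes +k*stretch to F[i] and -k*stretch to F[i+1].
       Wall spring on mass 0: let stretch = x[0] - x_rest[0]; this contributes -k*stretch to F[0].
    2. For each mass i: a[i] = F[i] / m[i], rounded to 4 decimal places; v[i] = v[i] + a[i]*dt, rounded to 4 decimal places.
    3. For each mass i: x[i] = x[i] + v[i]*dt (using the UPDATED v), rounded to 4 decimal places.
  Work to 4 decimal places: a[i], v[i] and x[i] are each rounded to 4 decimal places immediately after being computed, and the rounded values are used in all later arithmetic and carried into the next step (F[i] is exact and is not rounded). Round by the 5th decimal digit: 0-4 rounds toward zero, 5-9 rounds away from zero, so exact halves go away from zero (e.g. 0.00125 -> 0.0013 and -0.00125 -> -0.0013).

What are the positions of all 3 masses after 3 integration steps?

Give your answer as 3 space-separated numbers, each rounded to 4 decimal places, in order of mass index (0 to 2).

Step 0: x=[6.0000 12.0000 16.0000] v=[0.0000 -2.0000 0.0000]
Step 1: x=[6.0000 11.4400 16.0800] v=[0.0000 -2.8000 0.4000]
Step 2: x=[5.9552 10.8160 16.1888] v=[-0.2240 -3.1200 0.5440]
Step 3: x=[5.8228 10.2330 16.2678] v=[-0.6618 -2.9152 0.3949]

Answer: 5.8228 10.2330 16.2678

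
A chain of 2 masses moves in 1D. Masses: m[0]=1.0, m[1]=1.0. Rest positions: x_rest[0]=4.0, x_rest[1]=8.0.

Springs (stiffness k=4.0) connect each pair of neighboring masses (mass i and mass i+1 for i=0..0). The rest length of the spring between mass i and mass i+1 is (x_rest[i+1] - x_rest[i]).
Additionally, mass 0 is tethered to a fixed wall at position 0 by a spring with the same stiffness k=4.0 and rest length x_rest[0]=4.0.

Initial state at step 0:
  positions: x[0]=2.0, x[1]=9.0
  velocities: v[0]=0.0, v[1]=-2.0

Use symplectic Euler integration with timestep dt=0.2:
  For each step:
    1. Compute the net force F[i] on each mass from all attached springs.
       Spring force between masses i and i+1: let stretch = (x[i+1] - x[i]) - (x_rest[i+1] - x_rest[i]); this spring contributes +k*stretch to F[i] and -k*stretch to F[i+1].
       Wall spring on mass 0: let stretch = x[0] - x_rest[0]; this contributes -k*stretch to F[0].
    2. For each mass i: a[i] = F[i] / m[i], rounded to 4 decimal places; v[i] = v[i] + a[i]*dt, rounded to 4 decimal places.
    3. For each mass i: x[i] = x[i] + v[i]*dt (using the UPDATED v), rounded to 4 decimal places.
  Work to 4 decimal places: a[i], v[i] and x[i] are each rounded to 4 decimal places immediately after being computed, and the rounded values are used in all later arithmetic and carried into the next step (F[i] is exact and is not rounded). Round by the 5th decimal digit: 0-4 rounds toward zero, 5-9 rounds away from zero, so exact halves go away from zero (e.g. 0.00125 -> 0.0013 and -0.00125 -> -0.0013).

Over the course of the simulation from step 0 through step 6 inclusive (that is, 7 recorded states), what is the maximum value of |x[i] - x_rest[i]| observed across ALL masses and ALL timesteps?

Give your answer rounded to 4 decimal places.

Answer: 2.3688

Derivation:
Step 0: x=[2.0000 9.0000] v=[0.0000 -2.0000]
Step 1: x=[2.8000 8.1200] v=[4.0000 -4.4000]
Step 2: x=[4.0032 7.0288] v=[6.0160 -5.4560]
Step 3: x=[5.0500 6.0935] v=[5.2339 -4.6765]
Step 4: x=[5.4557 5.6312] v=[2.0287 -2.3113]
Step 5: x=[5.0166 5.7809] v=[-2.1955 0.7483]
Step 6: x=[3.8971 6.4483] v=[-5.5973 3.3369]
Max displacement = 2.3688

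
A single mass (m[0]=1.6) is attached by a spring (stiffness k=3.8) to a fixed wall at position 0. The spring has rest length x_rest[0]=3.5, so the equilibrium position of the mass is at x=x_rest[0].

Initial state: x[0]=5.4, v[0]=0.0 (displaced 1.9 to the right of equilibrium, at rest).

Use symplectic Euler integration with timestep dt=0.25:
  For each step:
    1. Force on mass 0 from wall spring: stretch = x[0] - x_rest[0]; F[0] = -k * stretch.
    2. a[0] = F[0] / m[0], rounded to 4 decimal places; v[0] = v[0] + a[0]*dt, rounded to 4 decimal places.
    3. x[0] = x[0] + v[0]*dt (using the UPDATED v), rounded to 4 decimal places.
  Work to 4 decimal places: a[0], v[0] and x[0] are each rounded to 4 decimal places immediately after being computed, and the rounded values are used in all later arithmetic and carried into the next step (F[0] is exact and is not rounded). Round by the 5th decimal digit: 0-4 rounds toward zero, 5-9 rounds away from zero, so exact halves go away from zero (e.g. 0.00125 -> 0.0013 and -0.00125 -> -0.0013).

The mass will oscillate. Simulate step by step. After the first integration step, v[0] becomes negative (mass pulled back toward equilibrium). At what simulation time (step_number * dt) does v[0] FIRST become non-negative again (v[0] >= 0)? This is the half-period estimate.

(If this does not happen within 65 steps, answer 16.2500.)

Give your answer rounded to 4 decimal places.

Step 0: x=[5.4000] v=[0.0000]
Step 1: x=[5.1180] v=[-1.1281]
Step 2: x=[4.5958] v=[-2.0888]
Step 3: x=[3.9110] v=[-2.7394]
Step 4: x=[3.1652] v=[-2.9834]
Step 5: x=[2.4691] v=[-2.7846]
Step 6: x=[1.9260] v=[-2.1725]
Step 7: x=[1.6165] v=[-1.2379]
Step 8: x=[1.5866] v=[-0.1196]
Step 9: x=[1.8407] v=[1.0165]
First v>=0 after going negative at step 9, time=2.2500

Answer: 2.2500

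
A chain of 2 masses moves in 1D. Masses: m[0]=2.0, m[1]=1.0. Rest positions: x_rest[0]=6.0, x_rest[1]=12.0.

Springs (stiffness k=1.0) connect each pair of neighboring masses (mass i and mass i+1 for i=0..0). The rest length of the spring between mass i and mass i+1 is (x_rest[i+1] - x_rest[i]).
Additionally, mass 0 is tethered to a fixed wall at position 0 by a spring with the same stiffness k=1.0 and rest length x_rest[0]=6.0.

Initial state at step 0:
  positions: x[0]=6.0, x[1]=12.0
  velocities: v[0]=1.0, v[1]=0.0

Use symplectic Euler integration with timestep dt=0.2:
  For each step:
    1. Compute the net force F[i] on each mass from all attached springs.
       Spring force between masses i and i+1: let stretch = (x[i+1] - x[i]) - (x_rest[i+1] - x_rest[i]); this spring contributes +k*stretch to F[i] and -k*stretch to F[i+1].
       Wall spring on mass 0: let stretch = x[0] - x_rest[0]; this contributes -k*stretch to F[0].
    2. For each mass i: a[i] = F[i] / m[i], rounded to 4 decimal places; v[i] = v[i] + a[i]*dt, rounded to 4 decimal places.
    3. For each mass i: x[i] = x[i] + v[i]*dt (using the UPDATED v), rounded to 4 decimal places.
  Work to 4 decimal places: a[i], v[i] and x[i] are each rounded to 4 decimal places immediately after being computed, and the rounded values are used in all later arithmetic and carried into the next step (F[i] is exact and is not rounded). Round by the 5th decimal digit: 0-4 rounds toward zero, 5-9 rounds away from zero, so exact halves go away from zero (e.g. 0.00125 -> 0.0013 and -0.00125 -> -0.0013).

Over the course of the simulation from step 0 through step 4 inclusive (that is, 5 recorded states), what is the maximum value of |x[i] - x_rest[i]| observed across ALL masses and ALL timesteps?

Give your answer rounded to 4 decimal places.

Answer: 0.7229

Derivation:
Step 0: x=[6.0000 12.0000] v=[1.0000 0.0000]
Step 1: x=[6.2000 12.0000] v=[1.0000 0.0000]
Step 2: x=[6.3920 12.0080] v=[0.9600 0.0400]
Step 3: x=[6.5685 12.0314] v=[0.8824 0.1168]
Step 4: x=[6.7229 12.0762] v=[0.7718 0.2242]
Max displacement = 0.7229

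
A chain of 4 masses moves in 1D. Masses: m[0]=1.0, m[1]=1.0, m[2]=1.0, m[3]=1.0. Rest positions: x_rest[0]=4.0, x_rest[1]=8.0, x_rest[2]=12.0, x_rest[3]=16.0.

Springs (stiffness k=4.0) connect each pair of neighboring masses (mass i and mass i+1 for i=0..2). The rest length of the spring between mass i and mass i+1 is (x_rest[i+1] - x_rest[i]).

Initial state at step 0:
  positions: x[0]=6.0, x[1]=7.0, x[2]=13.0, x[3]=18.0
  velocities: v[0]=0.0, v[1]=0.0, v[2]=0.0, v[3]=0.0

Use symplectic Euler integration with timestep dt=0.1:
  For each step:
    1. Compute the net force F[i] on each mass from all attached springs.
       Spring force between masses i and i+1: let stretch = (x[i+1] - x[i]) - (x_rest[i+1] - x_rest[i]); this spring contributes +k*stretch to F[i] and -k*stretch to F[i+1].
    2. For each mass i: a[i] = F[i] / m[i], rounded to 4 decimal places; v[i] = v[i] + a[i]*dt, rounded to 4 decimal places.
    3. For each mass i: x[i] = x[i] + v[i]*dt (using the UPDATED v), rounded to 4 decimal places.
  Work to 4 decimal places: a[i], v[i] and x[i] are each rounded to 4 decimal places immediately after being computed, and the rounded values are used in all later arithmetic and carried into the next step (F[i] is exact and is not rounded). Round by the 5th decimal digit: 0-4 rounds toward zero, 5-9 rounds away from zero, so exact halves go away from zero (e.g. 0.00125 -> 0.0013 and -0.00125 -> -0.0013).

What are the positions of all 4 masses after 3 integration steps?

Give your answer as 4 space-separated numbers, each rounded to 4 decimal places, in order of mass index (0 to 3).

Step 0: x=[6.0000 7.0000 13.0000 18.0000] v=[0.0000 0.0000 0.0000 0.0000]
Step 1: x=[5.8800 7.2000 12.9600 17.9600] v=[-1.2000 2.0000 -0.4000 -0.4000]
Step 2: x=[5.6528 7.5776 12.8896 17.8800] v=[-2.2720 3.7760 -0.7040 -0.8000]
Step 3: x=[5.3426 8.0907 12.8063 17.7604] v=[-3.1021 5.1309 -0.8326 -1.1962]

Answer: 5.3426 8.0907 12.8063 17.7604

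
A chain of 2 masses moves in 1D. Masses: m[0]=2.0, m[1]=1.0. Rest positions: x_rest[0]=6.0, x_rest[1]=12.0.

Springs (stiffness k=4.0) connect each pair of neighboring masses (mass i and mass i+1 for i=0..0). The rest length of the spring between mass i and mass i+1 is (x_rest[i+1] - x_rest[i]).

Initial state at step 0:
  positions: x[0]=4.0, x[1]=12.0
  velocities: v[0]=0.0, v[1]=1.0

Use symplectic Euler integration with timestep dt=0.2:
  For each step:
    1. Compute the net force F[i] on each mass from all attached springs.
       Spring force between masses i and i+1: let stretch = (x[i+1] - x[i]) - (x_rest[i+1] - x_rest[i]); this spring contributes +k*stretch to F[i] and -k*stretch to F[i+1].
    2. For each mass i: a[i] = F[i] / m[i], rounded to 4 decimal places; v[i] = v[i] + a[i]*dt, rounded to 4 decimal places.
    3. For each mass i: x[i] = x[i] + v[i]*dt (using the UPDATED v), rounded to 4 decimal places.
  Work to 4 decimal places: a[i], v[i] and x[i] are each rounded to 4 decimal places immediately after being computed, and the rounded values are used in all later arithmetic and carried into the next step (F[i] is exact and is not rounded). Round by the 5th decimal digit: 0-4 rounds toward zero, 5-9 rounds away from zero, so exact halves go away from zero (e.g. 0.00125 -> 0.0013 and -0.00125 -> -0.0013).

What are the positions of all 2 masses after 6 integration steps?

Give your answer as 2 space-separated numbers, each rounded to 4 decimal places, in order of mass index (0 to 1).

Step 0: x=[4.0000 12.0000] v=[0.0000 1.0000]
Step 1: x=[4.1600 11.8800] v=[0.8000 -0.6000]
Step 2: x=[4.4576 11.4848] v=[1.4880 -1.9760]
Step 3: x=[4.8374 10.9252] v=[1.8989 -2.7978]
Step 4: x=[5.2242 10.3516] v=[1.9340 -2.8680]
Step 5: x=[5.5412 9.9176] v=[1.5850 -2.1699]
Step 6: x=[5.7283 9.7434] v=[0.9356 -0.8710]

Answer: 5.7283 9.7434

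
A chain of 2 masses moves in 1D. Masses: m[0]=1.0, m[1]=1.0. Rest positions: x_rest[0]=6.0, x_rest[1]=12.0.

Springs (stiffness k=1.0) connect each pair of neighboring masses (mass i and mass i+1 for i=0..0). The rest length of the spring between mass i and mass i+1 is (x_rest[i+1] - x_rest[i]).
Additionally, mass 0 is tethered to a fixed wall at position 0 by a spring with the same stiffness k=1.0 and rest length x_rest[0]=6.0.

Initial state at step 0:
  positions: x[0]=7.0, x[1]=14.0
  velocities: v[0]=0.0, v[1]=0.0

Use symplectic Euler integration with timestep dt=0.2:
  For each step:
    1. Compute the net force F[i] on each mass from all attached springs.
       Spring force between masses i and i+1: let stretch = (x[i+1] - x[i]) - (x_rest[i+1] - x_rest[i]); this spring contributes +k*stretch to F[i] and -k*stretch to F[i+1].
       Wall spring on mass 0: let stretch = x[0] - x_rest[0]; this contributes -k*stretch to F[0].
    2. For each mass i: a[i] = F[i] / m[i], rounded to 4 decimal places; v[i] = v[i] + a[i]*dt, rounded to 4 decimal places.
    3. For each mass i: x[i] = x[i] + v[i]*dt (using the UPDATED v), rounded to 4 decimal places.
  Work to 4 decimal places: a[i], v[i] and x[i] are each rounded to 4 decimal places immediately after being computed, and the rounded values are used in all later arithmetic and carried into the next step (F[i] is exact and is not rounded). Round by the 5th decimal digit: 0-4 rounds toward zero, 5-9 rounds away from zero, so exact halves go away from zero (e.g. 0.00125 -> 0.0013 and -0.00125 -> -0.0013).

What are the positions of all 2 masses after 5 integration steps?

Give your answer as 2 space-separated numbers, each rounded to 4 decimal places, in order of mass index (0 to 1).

Answer: 6.9492 13.4526

Derivation:
Step 0: x=[7.0000 14.0000] v=[0.0000 0.0000]
Step 1: x=[7.0000 13.9600] v=[0.0000 -0.2000]
Step 2: x=[6.9984 13.8816] v=[-0.0080 -0.3920]
Step 3: x=[6.9922 13.7679] v=[-0.0310 -0.5686]
Step 4: x=[6.9773 13.6232] v=[-0.0743 -0.7237]
Step 5: x=[6.9492 13.4526] v=[-0.1406 -0.8529]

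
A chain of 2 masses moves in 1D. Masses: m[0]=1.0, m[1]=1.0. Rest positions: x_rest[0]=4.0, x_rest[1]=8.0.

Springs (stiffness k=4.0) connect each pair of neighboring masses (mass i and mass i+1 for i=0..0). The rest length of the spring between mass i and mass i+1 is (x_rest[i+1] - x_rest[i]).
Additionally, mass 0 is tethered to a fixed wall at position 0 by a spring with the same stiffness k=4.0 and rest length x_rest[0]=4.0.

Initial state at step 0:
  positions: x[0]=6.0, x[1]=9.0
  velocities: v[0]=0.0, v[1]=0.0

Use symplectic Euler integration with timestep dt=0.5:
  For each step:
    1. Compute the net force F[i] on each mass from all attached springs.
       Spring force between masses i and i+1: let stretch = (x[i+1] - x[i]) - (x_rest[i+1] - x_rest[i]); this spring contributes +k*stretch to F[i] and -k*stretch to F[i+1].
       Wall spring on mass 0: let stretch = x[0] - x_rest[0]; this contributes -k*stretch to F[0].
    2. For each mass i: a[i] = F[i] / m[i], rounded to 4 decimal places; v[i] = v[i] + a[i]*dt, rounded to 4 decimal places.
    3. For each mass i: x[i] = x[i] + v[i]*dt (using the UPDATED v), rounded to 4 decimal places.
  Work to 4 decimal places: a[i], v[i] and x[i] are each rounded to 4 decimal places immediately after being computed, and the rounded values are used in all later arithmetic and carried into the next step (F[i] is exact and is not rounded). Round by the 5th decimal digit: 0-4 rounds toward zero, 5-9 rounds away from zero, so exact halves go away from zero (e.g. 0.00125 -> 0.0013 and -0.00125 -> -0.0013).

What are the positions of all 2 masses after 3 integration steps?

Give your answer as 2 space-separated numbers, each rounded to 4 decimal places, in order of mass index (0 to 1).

Answer: 5.0000 6.0000

Derivation:
Step 0: x=[6.0000 9.0000] v=[0.0000 0.0000]
Step 1: x=[3.0000 10.0000] v=[-6.0000 2.0000]
Step 2: x=[4.0000 8.0000] v=[2.0000 -4.0000]
Step 3: x=[5.0000 6.0000] v=[2.0000 -4.0000]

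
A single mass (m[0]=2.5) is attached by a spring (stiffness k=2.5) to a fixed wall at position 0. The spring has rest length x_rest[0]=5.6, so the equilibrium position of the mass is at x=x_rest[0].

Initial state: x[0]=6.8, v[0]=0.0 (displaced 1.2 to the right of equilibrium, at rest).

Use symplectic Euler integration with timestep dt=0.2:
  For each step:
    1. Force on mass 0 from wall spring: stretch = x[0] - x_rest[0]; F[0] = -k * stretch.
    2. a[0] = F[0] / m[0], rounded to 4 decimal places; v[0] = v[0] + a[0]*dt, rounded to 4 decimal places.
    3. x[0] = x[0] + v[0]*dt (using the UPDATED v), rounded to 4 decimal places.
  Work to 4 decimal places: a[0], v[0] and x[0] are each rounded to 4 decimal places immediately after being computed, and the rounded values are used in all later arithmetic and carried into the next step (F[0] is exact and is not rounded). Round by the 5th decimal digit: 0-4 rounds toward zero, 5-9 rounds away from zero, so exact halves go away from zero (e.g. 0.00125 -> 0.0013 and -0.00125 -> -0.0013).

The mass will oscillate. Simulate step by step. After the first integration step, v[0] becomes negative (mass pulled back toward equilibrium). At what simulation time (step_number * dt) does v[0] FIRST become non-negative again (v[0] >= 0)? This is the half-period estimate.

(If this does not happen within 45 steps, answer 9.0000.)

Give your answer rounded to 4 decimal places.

Step 0: x=[6.8000] v=[0.0000]
Step 1: x=[6.7520] v=[-0.2400]
Step 2: x=[6.6579] v=[-0.4704]
Step 3: x=[6.5215] v=[-0.6820]
Step 4: x=[6.3482] v=[-0.8663]
Step 5: x=[6.1450] v=[-1.0159]
Step 6: x=[5.9200] v=[-1.1249]
Step 7: x=[5.6822] v=[-1.1889]
Step 8: x=[5.4411] v=[-1.2053]
Step 9: x=[5.2064] v=[-1.1735]
Step 10: x=[4.9874] v=[-1.0948]
Step 11: x=[4.7929] v=[-0.9723]
Step 12: x=[4.6307] v=[-0.8109]
Step 13: x=[4.5073] v=[-0.6170]
Step 14: x=[4.4276] v=[-0.3985]
Step 15: x=[4.3948] v=[-0.1640]
Step 16: x=[4.4102] v=[0.0770]
First v>=0 after going negative at step 16, time=3.2000

Answer: 3.2000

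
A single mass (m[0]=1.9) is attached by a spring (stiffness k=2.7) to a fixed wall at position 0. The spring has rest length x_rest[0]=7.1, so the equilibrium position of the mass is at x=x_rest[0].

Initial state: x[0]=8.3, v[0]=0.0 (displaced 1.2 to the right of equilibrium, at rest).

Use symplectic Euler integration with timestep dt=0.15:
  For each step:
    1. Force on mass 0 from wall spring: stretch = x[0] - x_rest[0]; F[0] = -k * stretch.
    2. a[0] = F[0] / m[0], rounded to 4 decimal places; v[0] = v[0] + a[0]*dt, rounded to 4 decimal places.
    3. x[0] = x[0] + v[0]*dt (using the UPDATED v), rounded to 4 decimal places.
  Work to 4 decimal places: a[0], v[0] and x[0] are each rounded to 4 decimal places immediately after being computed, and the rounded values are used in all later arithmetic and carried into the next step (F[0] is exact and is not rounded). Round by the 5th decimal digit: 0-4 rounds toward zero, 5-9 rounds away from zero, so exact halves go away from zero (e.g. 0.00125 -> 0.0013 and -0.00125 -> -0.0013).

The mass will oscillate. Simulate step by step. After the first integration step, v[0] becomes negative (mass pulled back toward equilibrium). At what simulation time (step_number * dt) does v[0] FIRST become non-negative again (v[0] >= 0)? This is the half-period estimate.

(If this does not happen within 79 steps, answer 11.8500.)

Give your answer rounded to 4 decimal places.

Step 0: x=[8.3000] v=[0.0000]
Step 1: x=[8.2616] v=[-0.2558]
Step 2: x=[8.1861] v=[-0.5034]
Step 3: x=[8.0759] v=[-0.7349]
Step 4: x=[7.9345] v=[-0.9429]
Step 5: x=[7.7664] v=[-1.1208]
Step 6: x=[7.5770] v=[-1.2629]
Step 7: x=[7.3723] v=[-1.3646]
Step 8: x=[7.1589] v=[-1.4227]
Step 9: x=[6.9436] v=[-1.4353]
Step 10: x=[6.7333] v=[-1.4020]
Step 11: x=[6.5347] v=[-1.3238]
Step 12: x=[6.3542] v=[-1.2033]
Step 13: x=[6.1976] v=[-1.0443]
Step 14: x=[6.0698] v=[-0.8519]
Step 15: x=[5.9750] v=[-0.6323]
Step 16: x=[5.9161] v=[-0.3925]
Step 17: x=[5.8951] v=[-0.1401]
Step 18: x=[5.9126] v=[0.1167]
First v>=0 after going negative at step 18, time=2.7000

Answer: 2.7000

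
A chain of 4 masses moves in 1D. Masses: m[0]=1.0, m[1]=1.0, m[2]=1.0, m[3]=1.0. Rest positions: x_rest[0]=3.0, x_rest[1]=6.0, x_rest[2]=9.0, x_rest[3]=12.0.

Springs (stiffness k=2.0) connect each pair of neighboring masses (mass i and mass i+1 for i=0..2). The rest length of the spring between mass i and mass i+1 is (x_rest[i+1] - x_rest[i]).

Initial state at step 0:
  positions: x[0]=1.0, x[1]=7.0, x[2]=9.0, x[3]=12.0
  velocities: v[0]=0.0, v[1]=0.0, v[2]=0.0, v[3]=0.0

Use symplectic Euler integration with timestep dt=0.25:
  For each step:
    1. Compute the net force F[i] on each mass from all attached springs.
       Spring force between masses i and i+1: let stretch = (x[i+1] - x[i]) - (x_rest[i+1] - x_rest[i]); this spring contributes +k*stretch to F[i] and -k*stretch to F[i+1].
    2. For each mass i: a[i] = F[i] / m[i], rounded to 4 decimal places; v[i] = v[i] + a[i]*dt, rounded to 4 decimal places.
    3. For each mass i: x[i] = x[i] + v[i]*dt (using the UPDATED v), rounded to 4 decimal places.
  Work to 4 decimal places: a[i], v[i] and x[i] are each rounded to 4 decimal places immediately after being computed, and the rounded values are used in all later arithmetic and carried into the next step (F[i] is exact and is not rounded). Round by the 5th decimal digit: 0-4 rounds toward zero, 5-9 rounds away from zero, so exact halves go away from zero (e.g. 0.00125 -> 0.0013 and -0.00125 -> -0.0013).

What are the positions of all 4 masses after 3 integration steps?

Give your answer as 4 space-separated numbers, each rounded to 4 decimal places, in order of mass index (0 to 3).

Step 0: x=[1.0000 7.0000 9.0000 12.0000] v=[0.0000 0.0000 0.0000 0.0000]
Step 1: x=[1.3750 6.5000 9.1250 12.0000] v=[1.5000 -2.0000 0.5000 0.0000]
Step 2: x=[2.0156 5.6875 9.2813 12.0156] v=[2.5625 -3.2500 0.6250 0.0625]
Step 3: x=[2.7402 4.8652 9.3301 12.0645] v=[2.8985 -3.2891 0.1953 0.1954]

Answer: 2.7402 4.8652 9.3301 12.0645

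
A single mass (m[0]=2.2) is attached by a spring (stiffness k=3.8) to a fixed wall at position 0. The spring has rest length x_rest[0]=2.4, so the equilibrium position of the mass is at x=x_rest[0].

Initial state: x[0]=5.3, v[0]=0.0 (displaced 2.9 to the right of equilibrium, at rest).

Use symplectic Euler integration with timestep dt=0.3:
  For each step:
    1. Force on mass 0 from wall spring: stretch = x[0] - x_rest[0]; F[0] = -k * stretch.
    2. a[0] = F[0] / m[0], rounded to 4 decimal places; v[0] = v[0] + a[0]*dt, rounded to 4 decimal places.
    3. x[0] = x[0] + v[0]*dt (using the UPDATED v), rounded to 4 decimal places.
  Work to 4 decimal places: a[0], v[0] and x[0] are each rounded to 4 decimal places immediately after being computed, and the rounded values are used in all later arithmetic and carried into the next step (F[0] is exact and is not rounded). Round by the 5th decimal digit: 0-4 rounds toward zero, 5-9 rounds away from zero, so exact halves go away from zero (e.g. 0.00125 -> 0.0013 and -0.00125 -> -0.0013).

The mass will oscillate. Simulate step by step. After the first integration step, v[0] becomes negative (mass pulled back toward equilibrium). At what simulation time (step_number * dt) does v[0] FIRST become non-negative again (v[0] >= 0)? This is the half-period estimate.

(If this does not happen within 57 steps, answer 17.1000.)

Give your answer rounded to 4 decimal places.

Answer: 2.4000

Derivation:
Step 0: x=[5.3000] v=[0.0000]
Step 1: x=[4.8492] v=[-1.5027]
Step 2: x=[4.0177] v=[-2.7718]
Step 3: x=[2.9347] v=[-3.6101]
Step 4: x=[1.7685] v=[-3.8872]
Step 5: x=[0.7005] v=[-3.5600]
Step 6: x=[-0.1033] v=[-2.6794]
Step 7: x=[-0.5180] v=[-1.3822]
Step 8: x=[-0.4790] v=[0.1299]
First v>=0 after going negative at step 8, time=2.4000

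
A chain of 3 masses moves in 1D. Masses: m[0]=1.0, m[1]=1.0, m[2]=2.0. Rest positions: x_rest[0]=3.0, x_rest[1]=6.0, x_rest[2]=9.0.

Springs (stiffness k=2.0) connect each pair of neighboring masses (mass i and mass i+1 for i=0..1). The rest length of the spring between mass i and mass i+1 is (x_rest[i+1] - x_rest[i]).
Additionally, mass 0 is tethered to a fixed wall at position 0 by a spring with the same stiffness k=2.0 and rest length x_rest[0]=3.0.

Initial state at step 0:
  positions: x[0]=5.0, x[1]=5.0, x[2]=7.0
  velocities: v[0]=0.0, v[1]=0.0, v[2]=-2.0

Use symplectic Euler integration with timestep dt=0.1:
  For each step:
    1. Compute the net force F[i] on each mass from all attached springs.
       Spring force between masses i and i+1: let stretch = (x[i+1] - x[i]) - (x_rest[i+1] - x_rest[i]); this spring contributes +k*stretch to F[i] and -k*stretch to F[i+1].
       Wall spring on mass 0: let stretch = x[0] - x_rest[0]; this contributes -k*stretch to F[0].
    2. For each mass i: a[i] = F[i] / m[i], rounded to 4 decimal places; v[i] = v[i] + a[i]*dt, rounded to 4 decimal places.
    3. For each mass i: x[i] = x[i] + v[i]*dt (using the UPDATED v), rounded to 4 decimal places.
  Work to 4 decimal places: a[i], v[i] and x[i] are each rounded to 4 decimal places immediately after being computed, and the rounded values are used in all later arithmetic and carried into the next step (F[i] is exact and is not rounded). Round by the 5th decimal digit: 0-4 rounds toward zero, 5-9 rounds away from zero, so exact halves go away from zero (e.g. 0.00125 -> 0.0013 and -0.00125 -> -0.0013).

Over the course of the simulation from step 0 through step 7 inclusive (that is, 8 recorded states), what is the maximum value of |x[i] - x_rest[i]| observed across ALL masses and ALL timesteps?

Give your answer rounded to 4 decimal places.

Answer: 2.9847

Derivation:
Step 0: x=[5.0000 5.0000 7.0000] v=[0.0000 0.0000 -2.0000]
Step 1: x=[4.9000 5.0400 6.8100] v=[-1.0000 0.4000 -1.9000]
Step 2: x=[4.7048 5.1126 6.6323] v=[-1.9520 0.7260 -1.7770]
Step 3: x=[4.4237 5.2074 6.4694] v=[-2.8114 0.9484 -1.6290]
Step 4: x=[4.0698 5.3118 6.3239] v=[-3.5394 1.0441 -1.4552]
Step 5: x=[3.6593 5.4116 6.1983] v=[-4.1050 0.9981 -1.2564]
Step 6: x=[3.2107 5.4921 6.0948] v=[-4.4864 0.8050 -1.0351]
Step 7: x=[2.7435 5.5390 6.0153] v=[-4.6723 0.4693 -0.7954]
Max displacement = 2.9847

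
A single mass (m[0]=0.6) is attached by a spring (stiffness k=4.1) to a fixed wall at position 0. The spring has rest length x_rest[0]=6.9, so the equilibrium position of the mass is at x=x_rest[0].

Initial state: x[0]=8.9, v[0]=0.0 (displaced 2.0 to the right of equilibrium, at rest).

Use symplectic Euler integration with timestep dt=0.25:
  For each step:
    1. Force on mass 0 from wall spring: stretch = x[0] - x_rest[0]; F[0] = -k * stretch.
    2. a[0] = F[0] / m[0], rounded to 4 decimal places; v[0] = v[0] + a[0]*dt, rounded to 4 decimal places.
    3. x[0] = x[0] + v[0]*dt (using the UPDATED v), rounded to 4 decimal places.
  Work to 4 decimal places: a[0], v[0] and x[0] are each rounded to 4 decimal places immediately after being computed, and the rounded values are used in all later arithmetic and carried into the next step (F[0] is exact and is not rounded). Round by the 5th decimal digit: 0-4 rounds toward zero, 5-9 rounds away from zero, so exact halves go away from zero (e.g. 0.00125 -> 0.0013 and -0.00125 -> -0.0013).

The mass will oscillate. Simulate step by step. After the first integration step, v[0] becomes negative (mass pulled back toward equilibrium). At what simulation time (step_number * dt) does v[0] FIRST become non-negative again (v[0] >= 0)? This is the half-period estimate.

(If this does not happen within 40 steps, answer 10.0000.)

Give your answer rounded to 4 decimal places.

Answer: 1.2500

Derivation:
Step 0: x=[8.9000] v=[0.0000]
Step 1: x=[8.0458] v=[-3.4167]
Step 2: x=[6.7023] v=[-5.3741]
Step 3: x=[5.4432] v=[-5.0364]
Step 4: x=[4.8063] v=[-2.5477]
Step 5: x=[5.0636] v=[1.0291]
First v>=0 after going negative at step 5, time=1.2500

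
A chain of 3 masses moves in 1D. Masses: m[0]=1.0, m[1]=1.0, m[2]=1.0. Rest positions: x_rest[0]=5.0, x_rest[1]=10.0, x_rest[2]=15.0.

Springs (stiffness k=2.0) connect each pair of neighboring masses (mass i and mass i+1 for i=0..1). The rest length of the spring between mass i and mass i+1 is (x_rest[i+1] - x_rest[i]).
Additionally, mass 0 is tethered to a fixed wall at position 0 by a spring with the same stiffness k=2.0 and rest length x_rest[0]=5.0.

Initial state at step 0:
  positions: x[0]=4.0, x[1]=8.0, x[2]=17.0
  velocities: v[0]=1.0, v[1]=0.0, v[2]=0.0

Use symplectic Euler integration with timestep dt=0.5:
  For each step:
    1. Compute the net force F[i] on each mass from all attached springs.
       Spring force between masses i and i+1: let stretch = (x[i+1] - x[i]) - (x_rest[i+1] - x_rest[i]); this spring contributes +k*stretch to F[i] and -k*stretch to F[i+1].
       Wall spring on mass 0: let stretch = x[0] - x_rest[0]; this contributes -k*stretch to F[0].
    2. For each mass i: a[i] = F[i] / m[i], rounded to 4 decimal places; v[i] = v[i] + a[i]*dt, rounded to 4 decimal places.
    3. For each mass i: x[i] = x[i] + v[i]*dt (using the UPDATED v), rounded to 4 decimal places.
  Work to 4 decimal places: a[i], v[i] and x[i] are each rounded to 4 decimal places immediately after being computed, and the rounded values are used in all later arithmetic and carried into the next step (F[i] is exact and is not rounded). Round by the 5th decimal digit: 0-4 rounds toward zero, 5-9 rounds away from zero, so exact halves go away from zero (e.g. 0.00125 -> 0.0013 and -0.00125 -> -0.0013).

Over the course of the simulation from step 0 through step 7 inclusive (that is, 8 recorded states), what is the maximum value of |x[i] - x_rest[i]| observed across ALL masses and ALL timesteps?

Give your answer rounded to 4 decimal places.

Step 0: x=[4.0000 8.0000 17.0000] v=[1.0000 0.0000 0.0000]
Step 1: x=[4.5000 10.5000 15.0000] v=[1.0000 5.0000 -4.0000]
Step 2: x=[5.7500 12.2500 13.2500] v=[2.5000 3.5000 -3.5000]
Step 3: x=[7.3750 11.2500 13.5000] v=[3.2500 -2.0000 0.5000]
Step 4: x=[7.2500 9.4375 15.1250] v=[-0.2500 -3.6250 3.2500]
Step 5: x=[4.5938 9.3750 16.4063] v=[-5.3125 -0.1250 2.5625]
Step 6: x=[2.0313 10.4376 16.6719] v=[-5.1251 2.1251 0.5312]
Step 7: x=[2.6563 10.4142 16.3204] v=[1.2499 -0.0469 -0.7031]
Max displacement = 2.9687

Answer: 2.9687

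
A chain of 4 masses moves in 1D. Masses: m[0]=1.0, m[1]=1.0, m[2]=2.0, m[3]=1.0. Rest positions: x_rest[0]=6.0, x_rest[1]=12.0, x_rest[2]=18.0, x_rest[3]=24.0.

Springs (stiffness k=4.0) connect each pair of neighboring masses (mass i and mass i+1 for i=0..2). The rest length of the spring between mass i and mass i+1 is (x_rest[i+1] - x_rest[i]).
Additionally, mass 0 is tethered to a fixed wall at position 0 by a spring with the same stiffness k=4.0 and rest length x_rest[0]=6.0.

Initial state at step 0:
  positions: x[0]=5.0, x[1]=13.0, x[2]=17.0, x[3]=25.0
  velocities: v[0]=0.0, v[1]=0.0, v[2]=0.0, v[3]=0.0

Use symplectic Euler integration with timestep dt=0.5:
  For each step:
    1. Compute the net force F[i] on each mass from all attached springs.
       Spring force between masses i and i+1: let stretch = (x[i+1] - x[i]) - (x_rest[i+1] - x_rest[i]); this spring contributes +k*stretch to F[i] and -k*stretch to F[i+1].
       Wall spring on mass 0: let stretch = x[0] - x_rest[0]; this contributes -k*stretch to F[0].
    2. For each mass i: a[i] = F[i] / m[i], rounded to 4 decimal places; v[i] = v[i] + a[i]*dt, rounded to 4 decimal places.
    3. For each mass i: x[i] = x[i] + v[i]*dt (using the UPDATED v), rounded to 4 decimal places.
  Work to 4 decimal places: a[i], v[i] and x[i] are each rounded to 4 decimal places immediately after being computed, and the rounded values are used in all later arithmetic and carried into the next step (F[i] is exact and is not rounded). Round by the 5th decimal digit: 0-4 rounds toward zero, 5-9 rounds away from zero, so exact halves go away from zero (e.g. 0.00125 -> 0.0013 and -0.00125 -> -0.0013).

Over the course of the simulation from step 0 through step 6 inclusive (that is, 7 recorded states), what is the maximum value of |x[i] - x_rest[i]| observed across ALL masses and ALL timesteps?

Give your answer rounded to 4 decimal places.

Answer: 3.0000

Derivation:
Step 0: x=[5.0000 13.0000 17.0000 25.0000] v=[0.0000 0.0000 0.0000 0.0000]
Step 1: x=[8.0000 9.0000 19.0000 23.0000] v=[6.0000 -8.0000 4.0000 -4.0000]
Step 2: x=[4.0000 14.0000 18.0000 23.0000] v=[-8.0000 10.0000 -2.0000 0.0000]
Step 3: x=[6.0000 13.0000 17.5000 24.0000] v=[4.0000 -2.0000 -1.0000 2.0000]
Step 4: x=[9.0000 9.5000 18.0000 24.5000] v=[6.0000 -7.0000 1.0000 1.0000]
Step 5: x=[3.5000 14.0000 17.5000 24.5000] v=[-11.0000 9.0000 -1.0000 0.0000]
Step 6: x=[5.0000 11.5000 18.7500 23.5000] v=[3.0000 -5.0000 2.5000 -2.0000]
Max displacement = 3.0000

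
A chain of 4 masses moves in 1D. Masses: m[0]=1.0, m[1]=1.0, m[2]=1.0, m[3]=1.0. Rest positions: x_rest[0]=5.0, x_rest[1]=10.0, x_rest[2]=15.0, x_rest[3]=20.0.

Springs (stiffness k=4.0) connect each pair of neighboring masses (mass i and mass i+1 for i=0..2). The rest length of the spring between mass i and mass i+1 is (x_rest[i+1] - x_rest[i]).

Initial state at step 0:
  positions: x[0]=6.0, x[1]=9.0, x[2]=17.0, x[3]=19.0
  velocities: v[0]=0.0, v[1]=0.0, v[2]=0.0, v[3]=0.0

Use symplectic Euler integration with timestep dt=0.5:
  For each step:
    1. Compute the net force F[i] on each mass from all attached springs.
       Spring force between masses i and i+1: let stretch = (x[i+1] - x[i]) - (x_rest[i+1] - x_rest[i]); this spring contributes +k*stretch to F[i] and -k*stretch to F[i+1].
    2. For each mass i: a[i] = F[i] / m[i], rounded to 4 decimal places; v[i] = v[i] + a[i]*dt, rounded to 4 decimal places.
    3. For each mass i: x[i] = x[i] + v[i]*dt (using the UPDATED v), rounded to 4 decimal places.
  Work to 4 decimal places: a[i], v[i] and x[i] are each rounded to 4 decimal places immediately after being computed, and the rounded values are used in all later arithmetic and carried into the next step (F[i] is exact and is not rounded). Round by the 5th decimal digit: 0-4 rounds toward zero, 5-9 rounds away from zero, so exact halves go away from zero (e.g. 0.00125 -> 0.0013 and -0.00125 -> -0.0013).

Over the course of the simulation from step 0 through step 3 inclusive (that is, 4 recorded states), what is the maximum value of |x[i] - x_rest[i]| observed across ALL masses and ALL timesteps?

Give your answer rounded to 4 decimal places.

Answer: 4.0000

Derivation:
Step 0: x=[6.0000 9.0000 17.0000 19.0000] v=[0.0000 0.0000 0.0000 0.0000]
Step 1: x=[4.0000 14.0000 11.0000 22.0000] v=[-4.0000 10.0000 -12.0000 6.0000]
Step 2: x=[7.0000 6.0000 19.0000 19.0000] v=[6.0000 -16.0000 16.0000 -6.0000]
Step 3: x=[4.0000 12.0000 14.0000 21.0000] v=[-6.0000 12.0000 -10.0000 4.0000]
Max displacement = 4.0000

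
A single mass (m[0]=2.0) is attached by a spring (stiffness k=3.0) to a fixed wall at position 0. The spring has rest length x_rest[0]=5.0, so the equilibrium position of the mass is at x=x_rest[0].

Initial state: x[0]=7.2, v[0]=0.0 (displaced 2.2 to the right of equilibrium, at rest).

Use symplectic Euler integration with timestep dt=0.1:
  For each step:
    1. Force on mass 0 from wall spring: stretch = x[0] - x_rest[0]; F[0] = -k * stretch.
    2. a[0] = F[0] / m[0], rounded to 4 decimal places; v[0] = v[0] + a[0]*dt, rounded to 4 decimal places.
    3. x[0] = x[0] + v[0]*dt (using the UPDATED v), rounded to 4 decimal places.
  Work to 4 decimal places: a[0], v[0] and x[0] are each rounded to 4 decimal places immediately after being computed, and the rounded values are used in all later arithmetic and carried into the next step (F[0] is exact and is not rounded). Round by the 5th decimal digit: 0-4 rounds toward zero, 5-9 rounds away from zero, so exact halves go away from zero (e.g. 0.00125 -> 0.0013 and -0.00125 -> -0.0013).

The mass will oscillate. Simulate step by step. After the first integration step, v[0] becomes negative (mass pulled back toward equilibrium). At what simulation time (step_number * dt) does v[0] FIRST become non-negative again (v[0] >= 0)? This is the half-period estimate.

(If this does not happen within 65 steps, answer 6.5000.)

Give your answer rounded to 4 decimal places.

Answer: 2.6000

Derivation:
Step 0: x=[7.2000] v=[0.0000]
Step 1: x=[7.1670] v=[-0.3300]
Step 2: x=[7.1015] v=[-0.6551]
Step 3: x=[7.0045] v=[-0.9703]
Step 4: x=[6.8774] v=[-1.2710]
Step 5: x=[6.7221] v=[-1.5526]
Step 6: x=[6.5410] v=[-1.8109]
Step 7: x=[6.3368] v=[-2.0421]
Step 8: x=[6.1125] v=[-2.2426]
Step 9: x=[5.8716] v=[-2.4095]
Step 10: x=[5.6176] v=[-2.5402]
Step 11: x=[5.3543] v=[-2.6328]
Step 12: x=[5.0857] v=[-2.6860]
Step 13: x=[4.8158] v=[-2.6989]
Step 14: x=[4.5487] v=[-2.6713]
Step 15: x=[4.2883] v=[-2.6036]
Step 16: x=[4.0386] v=[-2.4968]
Step 17: x=[3.8033] v=[-2.3526]
Step 18: x=[3.5860] v=[-2.1731]
Step 19: x=[3.3899] v=[-1.9610]
Step 20: x=[3.2180] v=[-1.7195]
Step 21: x=[3.0728] v=[-1.4522]
Step 22: x=[2.9565] v=[-1.1631]
Step 23: x=[2.8708] v=[-0.8566]
Step 24: x=[2.8171] v=[-0.5372]
Step 25: x=[2.7961] v=[-0.2098]
Step 26: x=[2.8082] v=[0.1208]
First v>=0 after going negative at step 26, time=2.6000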